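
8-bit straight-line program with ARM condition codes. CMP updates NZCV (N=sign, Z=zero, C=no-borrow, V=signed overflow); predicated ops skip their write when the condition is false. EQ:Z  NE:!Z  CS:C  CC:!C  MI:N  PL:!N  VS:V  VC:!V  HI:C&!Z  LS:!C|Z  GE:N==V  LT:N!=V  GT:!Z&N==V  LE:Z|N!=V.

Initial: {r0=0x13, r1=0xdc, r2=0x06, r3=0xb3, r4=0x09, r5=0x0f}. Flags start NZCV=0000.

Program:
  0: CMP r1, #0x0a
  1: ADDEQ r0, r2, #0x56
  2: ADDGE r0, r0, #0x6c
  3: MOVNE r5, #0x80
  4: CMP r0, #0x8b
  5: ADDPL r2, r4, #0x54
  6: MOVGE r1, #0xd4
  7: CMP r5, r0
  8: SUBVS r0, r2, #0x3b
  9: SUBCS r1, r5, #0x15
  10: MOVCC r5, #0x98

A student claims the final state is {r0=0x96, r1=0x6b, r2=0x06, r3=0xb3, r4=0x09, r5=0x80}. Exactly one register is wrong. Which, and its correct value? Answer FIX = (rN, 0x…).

0: ✓ CMP  NZCV=1010
1: · ADDEQ
2: · ADDGE
3: ✓ MOVNE  r5←0x80
4: ✓ CMP  NZCV=1001
5: · ADDPL
6: ✓ MOVGE  r1←0xd4
7: ✓ CMP  NZCV=0011
8: ✓ SUBVS  r0←0xcb
9: ✓ SUBCS  r1←0x6b
10: · MOVCC

FIX = (r0, 0xcb)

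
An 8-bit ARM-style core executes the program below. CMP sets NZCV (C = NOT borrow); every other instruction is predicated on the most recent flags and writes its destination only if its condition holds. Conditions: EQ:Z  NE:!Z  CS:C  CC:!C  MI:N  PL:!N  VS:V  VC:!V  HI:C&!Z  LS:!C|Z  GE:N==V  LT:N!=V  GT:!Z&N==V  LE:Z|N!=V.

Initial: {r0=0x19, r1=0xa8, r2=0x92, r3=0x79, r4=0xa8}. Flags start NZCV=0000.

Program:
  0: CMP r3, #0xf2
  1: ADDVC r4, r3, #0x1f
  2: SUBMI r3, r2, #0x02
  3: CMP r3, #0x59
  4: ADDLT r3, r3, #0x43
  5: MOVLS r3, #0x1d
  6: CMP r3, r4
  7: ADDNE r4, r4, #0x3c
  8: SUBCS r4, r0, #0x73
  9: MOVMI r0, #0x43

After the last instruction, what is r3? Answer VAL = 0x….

[0] flags=1001 → (cmp)
[1] flags=1001 VC?F → skip
[2] flags=1001 MI?T → r3=0x90
[3] flags=0011 → (cmp)
[4] flags=0011 LT?T → r3=0xd3
[5] flags=0011 LS?F → skip
[6] flags=0010 → (cmp)
[7] flags=0010 NE?T → r4=0xe4
[8] flags=0010 CS?T → r4=0xa6
[9] flags=0010 MI?F → skip

VAL = 0xd3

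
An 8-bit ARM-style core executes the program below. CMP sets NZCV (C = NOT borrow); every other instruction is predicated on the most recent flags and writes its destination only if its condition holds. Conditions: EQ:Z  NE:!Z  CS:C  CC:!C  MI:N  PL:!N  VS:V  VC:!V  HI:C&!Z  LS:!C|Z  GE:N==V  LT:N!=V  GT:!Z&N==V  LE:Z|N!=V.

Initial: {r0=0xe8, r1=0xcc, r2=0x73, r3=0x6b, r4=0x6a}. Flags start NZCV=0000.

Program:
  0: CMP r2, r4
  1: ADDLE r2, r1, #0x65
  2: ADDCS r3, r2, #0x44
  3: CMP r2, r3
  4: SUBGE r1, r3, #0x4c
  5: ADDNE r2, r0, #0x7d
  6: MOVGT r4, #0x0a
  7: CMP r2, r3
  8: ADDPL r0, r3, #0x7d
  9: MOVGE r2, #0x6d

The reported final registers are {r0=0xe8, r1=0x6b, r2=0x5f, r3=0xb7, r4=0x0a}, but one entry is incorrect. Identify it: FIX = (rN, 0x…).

FIX = (r2, 0x6d)

0: ✓ CMP  NZCV=0010
1: · ADDLE
2: ✓ ADDCS  r3←0xb7
3: ✓ CMP  NZCV=1001
4: ✓ SUBGE  r1←0x6b
5: ✓ ADDNE  r2←0x65
6: ✓ MOVGT  r4←0x0a
7: ✓ CMP  NZCV=1001
8: · ADDPL
9: ✓ MOVGE  r2←0x6d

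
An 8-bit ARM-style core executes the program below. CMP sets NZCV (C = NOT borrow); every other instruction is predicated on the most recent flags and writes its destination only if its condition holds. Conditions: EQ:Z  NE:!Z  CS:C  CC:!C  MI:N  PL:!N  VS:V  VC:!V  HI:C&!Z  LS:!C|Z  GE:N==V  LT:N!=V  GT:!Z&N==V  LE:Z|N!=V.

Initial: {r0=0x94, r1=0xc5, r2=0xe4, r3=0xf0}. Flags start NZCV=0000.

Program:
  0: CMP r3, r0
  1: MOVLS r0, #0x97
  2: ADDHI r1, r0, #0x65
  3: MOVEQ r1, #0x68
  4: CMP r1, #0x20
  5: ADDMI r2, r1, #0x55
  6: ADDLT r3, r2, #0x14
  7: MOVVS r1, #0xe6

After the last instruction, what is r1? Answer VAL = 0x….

VAL = 0xf9

0: ✓ CMP  NZCV=0010
1: · MOVLS
2: ✓ ADDHI  r1←0xf9
3: · MOVEQ
4: ✓ CMP  NZCV=1010
5: ✓ ADDMI  r2←0x4e
6: ✓ ADDLT  r3←0x62
7: · MOVVS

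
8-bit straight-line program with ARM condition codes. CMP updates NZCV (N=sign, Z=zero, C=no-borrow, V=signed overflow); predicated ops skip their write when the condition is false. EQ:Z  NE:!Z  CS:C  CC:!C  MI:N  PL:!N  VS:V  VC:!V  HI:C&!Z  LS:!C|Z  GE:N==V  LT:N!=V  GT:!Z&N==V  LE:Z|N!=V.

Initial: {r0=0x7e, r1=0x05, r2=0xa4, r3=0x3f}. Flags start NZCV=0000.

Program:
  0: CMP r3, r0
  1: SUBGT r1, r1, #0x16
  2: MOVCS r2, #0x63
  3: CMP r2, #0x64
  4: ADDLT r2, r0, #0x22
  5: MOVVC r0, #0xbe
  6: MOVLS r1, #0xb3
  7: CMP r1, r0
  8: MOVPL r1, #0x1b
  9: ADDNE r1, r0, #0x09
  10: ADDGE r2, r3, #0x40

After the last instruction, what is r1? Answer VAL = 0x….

[0] flags=1000 → (cmp)
[1] flags=1000 GT?F → skip
[2] flags=1000 CS?F → skip
[3] flags=0011 → (cmp)
[4] flags=0011 LT?T → r2=0xa0
[5] flags=0011 VC?F → skip
[6] flags=0011 LS?F → skip
[7] flags=1000 → (cmp)
[8] flags=1000 PL?F → skip
[9] flags=1000 NE?T → r1=0x87
[10] flags=1000 GE?F → skip

VAL = 0x87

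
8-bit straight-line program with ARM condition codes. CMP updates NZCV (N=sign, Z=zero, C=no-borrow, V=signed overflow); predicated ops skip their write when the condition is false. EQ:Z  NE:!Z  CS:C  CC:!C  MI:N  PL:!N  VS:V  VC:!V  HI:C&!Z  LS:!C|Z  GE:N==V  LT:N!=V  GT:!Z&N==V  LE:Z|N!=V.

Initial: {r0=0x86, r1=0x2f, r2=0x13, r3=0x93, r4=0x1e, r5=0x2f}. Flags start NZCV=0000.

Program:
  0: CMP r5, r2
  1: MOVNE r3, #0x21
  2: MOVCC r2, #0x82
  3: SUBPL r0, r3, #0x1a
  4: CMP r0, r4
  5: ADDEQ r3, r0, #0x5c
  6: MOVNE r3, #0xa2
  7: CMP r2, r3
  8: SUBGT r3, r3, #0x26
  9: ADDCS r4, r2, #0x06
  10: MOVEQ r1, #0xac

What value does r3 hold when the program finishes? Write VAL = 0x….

VAL = 0x7c

0: ✓ CMP  NZCV=0010
1: ✓ MOVNE  r3←0x21
2: · MOVCC
3: ✓ SUBPL  r0←0x07
4: ✓ CMP  NZCV=1000
5: · ADDEQ
6: ✓ MOVNE  r3←0xa2
7: ✓ CMP  NZCV=0000
8: ✓ SUBGT  r3←0x7c
9: · ADDCS
10: · MOVEQ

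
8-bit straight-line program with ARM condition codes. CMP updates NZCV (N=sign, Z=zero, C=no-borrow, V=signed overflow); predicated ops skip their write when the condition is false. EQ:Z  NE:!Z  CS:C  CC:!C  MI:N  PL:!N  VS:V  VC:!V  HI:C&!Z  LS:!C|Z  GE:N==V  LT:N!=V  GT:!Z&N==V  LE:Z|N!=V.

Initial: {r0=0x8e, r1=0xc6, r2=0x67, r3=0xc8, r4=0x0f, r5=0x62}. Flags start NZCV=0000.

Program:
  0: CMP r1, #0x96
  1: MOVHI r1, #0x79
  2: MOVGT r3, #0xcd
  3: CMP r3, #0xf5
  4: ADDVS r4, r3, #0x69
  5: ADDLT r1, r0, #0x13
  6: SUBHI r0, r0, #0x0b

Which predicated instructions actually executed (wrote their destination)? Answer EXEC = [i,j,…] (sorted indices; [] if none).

EXEC = [1,2,5]

[0] flags=0010 → (cmp)
[1] flags=0010 HI?T → r1=0x79
[2] flags=0010 GT?T → r3=0xcd
[3] flags=1000 → (cmp)
[4] flags=1000 VS?F → skip
[5] flags=1000 LT?T → r1=0xa1
[6] flags=1000 HI?F → skip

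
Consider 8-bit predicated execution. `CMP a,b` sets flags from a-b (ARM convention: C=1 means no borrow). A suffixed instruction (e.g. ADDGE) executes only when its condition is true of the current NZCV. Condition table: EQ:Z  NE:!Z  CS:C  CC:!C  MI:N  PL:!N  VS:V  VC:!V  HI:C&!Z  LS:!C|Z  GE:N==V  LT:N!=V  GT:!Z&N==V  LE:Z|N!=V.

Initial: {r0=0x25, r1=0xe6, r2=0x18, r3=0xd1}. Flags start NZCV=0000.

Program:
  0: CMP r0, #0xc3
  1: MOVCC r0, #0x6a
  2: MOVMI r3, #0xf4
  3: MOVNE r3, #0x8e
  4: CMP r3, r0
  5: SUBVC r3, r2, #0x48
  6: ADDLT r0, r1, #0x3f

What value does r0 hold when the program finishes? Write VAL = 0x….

0: ✓ CMP  NZCV=0000
1: ✓ MOVCC  r0←0x6a
2: · MOVMI
3: ✓ MOVNE  r3←0x8e
4: ✓ CMP  NZCV=0011
5: · SUBVC
6: ✓ ADDLT  r0←0x25

VAL = 0x25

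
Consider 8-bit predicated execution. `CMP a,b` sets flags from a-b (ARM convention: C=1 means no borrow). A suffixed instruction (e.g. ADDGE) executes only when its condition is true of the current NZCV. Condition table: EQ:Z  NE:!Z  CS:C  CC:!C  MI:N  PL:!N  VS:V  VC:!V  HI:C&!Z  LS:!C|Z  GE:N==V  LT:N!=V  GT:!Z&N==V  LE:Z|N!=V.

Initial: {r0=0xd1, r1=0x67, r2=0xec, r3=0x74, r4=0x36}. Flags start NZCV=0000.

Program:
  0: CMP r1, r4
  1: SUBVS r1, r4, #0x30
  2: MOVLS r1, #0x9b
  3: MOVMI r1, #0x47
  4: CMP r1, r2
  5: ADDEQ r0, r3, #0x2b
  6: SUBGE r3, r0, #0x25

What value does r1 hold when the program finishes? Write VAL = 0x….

VAL = 0x67

[0] flags=0010 → (cmp)
[1] flags=0010 VS?F → skip
[2] flags=0010 LS?F → skip
[3] flags=0010 MI?F → skip
[4] flags=0000 → (cmp)
[5] flags=0000 EQ?F → skip
[6] flags=0000 GE?T → r3=0xac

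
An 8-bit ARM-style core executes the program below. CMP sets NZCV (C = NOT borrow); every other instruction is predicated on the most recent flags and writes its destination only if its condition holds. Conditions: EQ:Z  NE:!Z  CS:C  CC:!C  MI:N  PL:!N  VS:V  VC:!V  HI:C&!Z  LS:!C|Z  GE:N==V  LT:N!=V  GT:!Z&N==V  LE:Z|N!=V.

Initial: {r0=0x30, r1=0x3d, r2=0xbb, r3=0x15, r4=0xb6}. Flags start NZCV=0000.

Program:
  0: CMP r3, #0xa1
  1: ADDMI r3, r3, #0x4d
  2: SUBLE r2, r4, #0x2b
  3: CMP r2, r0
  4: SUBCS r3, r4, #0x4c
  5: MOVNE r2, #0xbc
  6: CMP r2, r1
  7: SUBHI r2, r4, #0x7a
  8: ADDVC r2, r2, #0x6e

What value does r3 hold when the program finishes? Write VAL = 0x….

VAL = 0x6a

[0] flags=0000 → (cmp)
[1] flags=0000 MI?F → skip
[2] flags=0000 LE?F → skip
[3] flags=1010 → (cmp)
[4] flags=1010 CS?T → r3=0x6a
[5] flags=1010 NE?T → r2=0xbc
[6] flags=0011 → (cmp)
[7] flags=0011 HI?T → r2=0x3c
[8] flags=0011 VC?F → skip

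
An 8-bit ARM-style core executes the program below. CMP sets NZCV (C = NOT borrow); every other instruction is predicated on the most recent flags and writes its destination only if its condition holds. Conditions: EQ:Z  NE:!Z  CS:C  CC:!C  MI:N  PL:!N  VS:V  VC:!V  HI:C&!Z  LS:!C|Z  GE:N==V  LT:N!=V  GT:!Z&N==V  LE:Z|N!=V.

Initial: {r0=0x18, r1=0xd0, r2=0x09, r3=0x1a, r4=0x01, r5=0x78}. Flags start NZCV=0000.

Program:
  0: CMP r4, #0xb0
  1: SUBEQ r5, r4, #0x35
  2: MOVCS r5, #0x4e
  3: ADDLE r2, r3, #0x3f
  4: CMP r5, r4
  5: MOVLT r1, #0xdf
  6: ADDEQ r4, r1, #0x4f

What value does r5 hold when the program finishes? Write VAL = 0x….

VAL = 0x78

[0] flags=0000 → (cmp)
[1] flags=0000 EQ?F → skip
[2] flags=0000 CS?F → skip
[3] flags=0000 LE?F → skip
[4] flags=0010 → (cmp)
[5] flags=0010 LT?F → skip
[6] flags=0010 EQ?F → skip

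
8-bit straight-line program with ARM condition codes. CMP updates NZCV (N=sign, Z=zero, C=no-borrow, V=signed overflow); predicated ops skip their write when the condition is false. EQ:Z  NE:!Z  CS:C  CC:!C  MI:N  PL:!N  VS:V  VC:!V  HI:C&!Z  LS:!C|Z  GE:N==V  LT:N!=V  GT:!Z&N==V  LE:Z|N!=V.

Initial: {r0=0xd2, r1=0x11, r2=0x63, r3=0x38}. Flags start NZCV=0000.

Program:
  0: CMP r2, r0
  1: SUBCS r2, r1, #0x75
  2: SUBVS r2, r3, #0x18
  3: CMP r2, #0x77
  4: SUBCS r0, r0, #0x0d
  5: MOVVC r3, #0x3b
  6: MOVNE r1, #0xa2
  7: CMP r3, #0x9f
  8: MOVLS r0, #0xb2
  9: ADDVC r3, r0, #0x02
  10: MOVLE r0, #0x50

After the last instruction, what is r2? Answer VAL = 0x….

0: ✓ CMP  NZCV=1001
1: · SUBCS
2: ✓ SUBVS  r2←0x20
3: ✓ CMP  NZCV=1000
4: · SUBCS
5: ✓ MOVVC  r3←0x3b
6: ✓ MOVNE  r1←0xa2
7: ✓ CMP  NZCV=1001
8: ✓ MOVLS  r0←0xb2
9: · ADDVC
10: · MOVLE

VAL = 0x20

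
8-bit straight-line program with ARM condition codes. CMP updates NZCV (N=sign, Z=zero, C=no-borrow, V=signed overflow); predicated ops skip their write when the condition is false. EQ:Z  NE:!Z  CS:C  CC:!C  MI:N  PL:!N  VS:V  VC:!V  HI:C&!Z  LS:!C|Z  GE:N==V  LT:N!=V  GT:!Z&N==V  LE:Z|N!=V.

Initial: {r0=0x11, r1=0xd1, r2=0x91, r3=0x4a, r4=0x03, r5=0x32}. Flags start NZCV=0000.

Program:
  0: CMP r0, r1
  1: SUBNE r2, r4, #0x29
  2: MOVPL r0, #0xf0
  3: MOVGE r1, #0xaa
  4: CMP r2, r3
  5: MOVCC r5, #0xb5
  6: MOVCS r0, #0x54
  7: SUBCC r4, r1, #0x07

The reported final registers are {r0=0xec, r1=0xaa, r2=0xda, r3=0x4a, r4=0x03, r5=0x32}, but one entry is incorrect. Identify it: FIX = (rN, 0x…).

FIX = (r0, 0x54)

0: ✓ CMP  NZCV=0000
1: ✓ SUBNE  r2←0xda
2: ✓ MOVPL  r0←0xf0
3: ✓ MOVGE  r1←0xaa
4: ✓ CMP  NZCV=1010
5: · MOVCC
6: ✓ MOVCS  r0←0x54
7: · SUBCC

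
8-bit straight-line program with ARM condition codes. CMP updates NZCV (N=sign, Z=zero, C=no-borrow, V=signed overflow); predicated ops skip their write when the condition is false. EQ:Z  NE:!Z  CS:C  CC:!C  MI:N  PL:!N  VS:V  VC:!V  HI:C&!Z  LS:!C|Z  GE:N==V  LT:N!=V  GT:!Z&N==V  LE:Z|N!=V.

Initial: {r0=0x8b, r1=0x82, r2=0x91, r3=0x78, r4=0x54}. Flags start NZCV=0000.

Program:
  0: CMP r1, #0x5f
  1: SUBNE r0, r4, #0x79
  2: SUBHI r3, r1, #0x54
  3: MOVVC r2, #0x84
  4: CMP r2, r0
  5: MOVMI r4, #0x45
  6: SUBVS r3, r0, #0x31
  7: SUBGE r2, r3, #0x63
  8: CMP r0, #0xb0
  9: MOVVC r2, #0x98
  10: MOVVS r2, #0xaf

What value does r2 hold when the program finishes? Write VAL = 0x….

0: ✓ CMP  NZCV=0011
1: ✓ SUBNE  r0←0xdb
2: ✓ SUBHI  r3←0x2e
3: · MOVVC
4: ✓ CMP  NZCV=1000
5: ✓ MOVMI  r4←0x45
6: · SUBVS
7: · SUBGE
8: ✓ CMP  NZCV=0010
9: ✓ MOVVC  r2←0x98
10: · MOVVS

VAL = 0x98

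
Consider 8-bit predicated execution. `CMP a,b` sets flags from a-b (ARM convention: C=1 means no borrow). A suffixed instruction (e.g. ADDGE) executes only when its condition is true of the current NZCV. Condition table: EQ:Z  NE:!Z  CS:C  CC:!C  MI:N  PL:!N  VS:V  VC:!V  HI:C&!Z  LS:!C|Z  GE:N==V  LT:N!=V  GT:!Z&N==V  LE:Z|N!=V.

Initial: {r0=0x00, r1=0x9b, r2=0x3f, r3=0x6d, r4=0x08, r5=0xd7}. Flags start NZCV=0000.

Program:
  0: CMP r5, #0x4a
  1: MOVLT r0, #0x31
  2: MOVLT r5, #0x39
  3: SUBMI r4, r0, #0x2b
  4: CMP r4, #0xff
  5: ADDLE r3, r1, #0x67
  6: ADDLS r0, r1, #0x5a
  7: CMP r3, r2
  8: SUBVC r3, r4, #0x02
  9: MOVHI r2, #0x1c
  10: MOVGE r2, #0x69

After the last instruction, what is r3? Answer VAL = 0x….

0: ✓ CMP  NZCV=1010
1: ✓ MOVLT  r0←0x31
2: ✓ MOVLT  r5←0x39
3: ✓ SUBMI  r4←0x06
4: ✓ CMP  NZCV=0000
5: · ADDLE
6: ✓ ADDLS  r0←0xf5
7: ✓ CMP  NZCV=0010
8: ✓ SUBVC  r3←0x04
9: ✓ MOVHI  r2←0x1c
10: ✓ MOVGE  r2←0x69

VAL = 0x04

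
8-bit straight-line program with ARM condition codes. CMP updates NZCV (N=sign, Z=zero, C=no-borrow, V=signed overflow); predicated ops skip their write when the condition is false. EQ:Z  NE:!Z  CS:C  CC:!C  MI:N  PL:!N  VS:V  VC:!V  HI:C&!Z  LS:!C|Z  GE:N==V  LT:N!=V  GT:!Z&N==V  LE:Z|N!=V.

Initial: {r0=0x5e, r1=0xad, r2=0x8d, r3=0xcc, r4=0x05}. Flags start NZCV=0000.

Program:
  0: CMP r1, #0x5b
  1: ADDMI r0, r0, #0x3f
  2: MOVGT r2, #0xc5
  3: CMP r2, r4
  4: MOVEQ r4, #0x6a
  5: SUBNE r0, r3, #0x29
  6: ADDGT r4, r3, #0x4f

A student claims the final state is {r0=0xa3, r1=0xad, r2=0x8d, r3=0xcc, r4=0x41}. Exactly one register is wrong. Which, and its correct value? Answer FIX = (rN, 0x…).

FIX = (r4, 0x05)

0: ✓ CMP  NZCV=0011
1: · ADDMI
2: · MOVGT
3: ✓ CMP  NZCV=1010
4: · MOVEQ
5: ✓ SUBNE  r0←0xa3
6: · ADDGT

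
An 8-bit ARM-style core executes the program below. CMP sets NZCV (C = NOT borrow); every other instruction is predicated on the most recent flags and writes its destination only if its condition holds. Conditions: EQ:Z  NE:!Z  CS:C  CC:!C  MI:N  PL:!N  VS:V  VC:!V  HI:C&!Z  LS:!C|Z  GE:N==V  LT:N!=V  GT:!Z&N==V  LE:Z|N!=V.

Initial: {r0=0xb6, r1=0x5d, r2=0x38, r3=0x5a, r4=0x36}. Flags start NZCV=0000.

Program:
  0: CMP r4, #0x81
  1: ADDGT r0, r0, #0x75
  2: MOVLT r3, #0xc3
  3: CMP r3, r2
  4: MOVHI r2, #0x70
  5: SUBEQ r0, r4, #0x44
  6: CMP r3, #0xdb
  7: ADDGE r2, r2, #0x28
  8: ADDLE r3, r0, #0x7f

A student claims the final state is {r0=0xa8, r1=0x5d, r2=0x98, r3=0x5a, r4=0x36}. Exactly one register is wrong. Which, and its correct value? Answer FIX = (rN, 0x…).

0: ✓ CMP  NZCV=1001
1: ✓ ADDGT  r0←0x2b
2: · MOVLT
3: ✓ CMP  NZCV=0010
4: ✓ MOVHI  r2←0x70
5: · SUBEQ
6: ✓ CMP  NZCV=0000
7: ✓ ADDGE  r2←0x98
8: · ADDLE

FIX = (r0, 0x2b)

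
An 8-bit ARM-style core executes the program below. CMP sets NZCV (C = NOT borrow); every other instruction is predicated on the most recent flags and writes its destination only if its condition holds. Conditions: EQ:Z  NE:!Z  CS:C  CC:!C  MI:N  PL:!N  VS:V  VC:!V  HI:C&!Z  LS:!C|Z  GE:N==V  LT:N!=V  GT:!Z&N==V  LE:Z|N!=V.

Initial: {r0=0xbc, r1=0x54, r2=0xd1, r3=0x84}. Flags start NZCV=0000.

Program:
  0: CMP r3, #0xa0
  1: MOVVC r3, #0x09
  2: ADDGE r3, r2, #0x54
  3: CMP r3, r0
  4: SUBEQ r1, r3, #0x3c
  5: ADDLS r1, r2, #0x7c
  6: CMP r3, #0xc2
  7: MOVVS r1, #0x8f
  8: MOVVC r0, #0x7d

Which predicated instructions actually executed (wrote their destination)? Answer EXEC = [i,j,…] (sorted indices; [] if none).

[0] flags=1000 → (cmp)
[1] flags=1000 VC?T → r3=0x09
[2] flags=1000 GE?F → skip
[3] flags=0000 → (cmp)
[4] flags=0000 EQ?F → skip
[5] flags=0000 LS?T → r1=0x4d
[6] flags=0000 → (cmp)
[7] flags=0000 VS?F → skip
[8] flags=0000 VC?T → r0=0x7d

EXEC = [1,5,8]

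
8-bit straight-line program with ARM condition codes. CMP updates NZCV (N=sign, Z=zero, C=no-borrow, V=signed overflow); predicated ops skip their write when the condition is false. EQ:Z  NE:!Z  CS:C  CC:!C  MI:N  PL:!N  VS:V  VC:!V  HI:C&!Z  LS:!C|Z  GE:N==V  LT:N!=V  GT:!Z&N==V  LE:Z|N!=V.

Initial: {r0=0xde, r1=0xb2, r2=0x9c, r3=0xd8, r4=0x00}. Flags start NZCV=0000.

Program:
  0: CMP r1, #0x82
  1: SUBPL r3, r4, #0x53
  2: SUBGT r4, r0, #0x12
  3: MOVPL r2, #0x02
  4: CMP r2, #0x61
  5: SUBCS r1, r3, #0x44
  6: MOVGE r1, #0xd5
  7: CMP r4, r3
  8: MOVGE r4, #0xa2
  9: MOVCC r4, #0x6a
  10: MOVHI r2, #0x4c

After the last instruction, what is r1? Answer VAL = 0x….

[0] flags=0010 → (cmp)
[1] flags=0010 PL?T → r3=0xad
[2] flags=0010 GT?T → r4=0xcc
[3] flags=0010 PL?T → r2=0x02
[4] flags=1000 → (cmp)
[5] flags=1000 CS?F → skip
[6] flags=1000 GE?F → skip
[7] flags=0010 → (cmp)
[8] flags=0010 GE?T → r4=0xa2
[9] flags=0010 CC?F → skip
[10] flags=0010 HI?T → r2=0x4c

VAL = 0xb2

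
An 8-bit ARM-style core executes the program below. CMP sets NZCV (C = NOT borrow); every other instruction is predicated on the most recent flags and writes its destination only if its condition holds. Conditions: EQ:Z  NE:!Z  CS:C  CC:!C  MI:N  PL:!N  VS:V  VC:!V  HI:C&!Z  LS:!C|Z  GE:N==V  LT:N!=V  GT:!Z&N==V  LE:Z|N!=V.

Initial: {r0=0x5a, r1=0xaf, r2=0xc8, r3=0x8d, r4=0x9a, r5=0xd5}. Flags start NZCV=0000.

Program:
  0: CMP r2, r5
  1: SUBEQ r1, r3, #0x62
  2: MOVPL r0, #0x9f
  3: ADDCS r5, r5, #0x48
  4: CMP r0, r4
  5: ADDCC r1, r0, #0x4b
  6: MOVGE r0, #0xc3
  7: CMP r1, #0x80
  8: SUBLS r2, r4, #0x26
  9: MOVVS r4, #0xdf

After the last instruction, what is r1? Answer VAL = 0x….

[0] flags=1000 → (cmp)
[1] flags=1000 EQ?F → skip
[2] flags=1000 PL?F → skip
[3] flags=1000 CS?F → skip
[4] flags=1001 → (cmp)
[5] flags=1001 CC?T → r1=0xa5
[6] flags=1001 GE?T → r0=0xc3
[7] flags=0010 → (cmp)
[8] flags=0010 LS?F → skip
[9] flags=0010 VS?F → skip

VAL = 0xa5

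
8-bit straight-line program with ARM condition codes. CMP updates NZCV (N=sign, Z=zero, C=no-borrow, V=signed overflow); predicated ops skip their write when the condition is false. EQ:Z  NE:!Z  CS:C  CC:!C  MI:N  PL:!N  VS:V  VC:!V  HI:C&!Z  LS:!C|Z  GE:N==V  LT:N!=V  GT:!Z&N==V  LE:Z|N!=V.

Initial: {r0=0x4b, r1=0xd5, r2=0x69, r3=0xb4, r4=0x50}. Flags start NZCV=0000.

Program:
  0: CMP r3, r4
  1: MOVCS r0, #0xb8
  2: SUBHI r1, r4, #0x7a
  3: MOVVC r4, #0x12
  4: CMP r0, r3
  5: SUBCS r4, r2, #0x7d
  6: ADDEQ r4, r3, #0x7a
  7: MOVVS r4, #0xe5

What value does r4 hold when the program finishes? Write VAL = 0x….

VAL = 0xec

[0] flags=0011 → (cmp)
[1] flags=0011 CS?T → r0=0xb8
[2] flags=0011 HI?T → r1=0xd6
[3] flags=0011 VC?F → skip
[4] flags=0010 → (cmp)
[5] flags=0010 CS?T → r4=0xec
[6] flags=0010 EQ?F → skip
[7] flags=0010 VS?F → skip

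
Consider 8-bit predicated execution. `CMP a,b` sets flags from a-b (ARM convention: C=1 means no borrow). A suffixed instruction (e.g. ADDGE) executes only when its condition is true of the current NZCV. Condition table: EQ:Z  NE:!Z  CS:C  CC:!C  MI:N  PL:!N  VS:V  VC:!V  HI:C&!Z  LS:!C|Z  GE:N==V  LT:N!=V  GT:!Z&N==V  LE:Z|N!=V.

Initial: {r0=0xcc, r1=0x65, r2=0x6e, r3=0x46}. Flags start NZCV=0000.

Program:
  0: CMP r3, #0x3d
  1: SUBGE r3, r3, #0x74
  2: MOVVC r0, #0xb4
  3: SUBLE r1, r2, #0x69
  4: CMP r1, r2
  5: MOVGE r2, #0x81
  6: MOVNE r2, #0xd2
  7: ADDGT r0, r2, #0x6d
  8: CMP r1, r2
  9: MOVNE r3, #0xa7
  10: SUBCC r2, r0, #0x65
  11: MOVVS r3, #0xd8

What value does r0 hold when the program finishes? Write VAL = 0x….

VAL = 0xb4

[0] flags=0010 → (cmp)
[1] flags=0010 GE?T → r3=0xd2
[2] flags=0010 VC?T → r0=0xb4
[3] flags=0010 LE?F → skip
[4] flags=1000 → (cmp)
[5] flags=1000 GE?F → skip
[6] flags=1000 NE?T → r2=0xd2
[7] flags=1000 GT?F → skip
[8] flags=1001 → (cmp)
[9] flags=1001 NE?T → r3=0xa7
[10] flags=1001 CC?T → r2=0x4f
[11] flags=1001 VS?T → r3=0xd8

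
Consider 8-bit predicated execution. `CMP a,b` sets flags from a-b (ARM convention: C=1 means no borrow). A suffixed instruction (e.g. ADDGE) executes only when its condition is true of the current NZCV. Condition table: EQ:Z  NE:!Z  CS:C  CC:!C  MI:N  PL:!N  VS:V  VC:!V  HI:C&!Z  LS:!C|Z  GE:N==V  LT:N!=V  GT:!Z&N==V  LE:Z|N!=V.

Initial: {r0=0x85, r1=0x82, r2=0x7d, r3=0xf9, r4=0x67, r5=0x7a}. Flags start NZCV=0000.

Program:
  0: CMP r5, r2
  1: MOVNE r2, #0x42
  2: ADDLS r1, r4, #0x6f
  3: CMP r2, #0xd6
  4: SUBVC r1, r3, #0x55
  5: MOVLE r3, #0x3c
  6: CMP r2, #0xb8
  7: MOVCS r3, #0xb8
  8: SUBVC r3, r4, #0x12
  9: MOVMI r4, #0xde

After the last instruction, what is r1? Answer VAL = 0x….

0: ✓ CMP  NZCV=1000
1: ✓ MOVNE  r2←0x42
2: ✓ ADDLS  r1←0xd6
3: ✓ CMP  NZCV=0000
4: ✓ SUBVC  r1←0xa4
5: · MOVLE
6: ✓ CMP  NZCV=1001
7: · MOVCS
8: · SUBVC
9: ✓ MOVMI  r4←0xde

VAL = 0xa4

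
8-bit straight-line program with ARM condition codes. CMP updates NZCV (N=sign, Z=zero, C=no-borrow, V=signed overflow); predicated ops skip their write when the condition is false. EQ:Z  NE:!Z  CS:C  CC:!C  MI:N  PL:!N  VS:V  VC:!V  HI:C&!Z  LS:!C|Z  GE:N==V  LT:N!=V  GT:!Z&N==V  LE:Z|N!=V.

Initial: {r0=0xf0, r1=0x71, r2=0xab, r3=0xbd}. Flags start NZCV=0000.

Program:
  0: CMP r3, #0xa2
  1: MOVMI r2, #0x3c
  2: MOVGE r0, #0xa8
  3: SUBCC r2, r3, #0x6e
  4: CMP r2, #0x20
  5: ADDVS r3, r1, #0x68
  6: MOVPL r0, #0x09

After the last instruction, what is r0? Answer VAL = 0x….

0: ✓ CMP  NZCV=0010
1: · MOVMI
2: ✓ MOVGE  r0←0xa8
3: · SUBCC
4: ✓ CMP  NZCV=1010
5: · ADDVS
6: · MOVPL

VAL = 0xa8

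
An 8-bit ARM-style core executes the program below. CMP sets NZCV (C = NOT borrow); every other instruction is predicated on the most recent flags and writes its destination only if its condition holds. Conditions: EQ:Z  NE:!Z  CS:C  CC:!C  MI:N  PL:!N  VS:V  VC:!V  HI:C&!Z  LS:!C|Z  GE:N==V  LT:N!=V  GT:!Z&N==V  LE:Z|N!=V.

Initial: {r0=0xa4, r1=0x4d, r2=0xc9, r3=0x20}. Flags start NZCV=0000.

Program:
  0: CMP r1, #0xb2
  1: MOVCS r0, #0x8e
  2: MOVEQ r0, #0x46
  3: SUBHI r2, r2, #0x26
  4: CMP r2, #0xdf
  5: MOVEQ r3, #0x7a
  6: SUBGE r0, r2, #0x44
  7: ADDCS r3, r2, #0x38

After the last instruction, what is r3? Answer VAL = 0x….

VAL = 0x20

0: ✓ CMP  NZCV=1001
1: · MOVCS
2: · MOVEQ
3: · SUBHI
4: ✓ CMP  NZCV=1000
5: · MOVEQ
6: · SUBGE
7: · ADDCS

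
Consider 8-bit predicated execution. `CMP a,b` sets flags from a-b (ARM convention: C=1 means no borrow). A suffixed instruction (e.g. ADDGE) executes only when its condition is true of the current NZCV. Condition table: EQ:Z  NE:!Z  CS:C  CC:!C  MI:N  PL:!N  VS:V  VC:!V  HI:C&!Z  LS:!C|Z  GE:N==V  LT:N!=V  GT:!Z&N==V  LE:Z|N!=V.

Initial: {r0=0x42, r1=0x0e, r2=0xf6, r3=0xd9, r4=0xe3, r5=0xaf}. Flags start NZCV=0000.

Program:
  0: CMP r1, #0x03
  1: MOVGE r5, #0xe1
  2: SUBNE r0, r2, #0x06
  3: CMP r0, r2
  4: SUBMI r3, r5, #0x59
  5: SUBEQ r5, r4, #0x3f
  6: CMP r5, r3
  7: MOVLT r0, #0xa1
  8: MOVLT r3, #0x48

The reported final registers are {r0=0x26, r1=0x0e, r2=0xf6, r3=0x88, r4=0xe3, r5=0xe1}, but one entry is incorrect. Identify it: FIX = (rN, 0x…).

FIX = (r0, 0xf0)

0: ✓ CMP  NZCV=0010
1: ✓ MOVGE  r5←0xe1
2: ✓ SUBNE  r0←0xf0
3: ✓ CMP  NZCV=1000
4: ✓ SUBMI  r3←0x88
5: · SUBEQ
6: ✓ CMP  NZCV=0010
7: · MOVLT
8: · MOVLT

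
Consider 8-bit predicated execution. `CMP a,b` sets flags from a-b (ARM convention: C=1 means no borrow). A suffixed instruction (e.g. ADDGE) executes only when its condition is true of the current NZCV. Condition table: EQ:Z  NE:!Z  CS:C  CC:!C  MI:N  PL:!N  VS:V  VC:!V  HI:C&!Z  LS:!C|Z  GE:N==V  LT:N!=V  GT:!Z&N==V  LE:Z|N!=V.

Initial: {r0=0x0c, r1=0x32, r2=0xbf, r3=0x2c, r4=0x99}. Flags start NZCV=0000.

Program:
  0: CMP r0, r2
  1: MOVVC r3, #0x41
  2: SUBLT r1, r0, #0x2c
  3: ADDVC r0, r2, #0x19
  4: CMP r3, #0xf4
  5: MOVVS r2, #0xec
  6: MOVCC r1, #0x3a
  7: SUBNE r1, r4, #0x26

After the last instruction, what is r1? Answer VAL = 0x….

[0] flags=0000 → (cmp)
[1] flags=0000 VC?T → r3=0x41
[2] flags=0000 LT?F → skip
[3] flags=0000 VC?T → r0=0xd8
[4] flags=0000 → (cmp)
[5] flags=0000 VS?F → skip
[6] flags=0000 CC?T → r1=0x3a
[7] flags=0000 NE?T → r1=0x73

VAL = 0x73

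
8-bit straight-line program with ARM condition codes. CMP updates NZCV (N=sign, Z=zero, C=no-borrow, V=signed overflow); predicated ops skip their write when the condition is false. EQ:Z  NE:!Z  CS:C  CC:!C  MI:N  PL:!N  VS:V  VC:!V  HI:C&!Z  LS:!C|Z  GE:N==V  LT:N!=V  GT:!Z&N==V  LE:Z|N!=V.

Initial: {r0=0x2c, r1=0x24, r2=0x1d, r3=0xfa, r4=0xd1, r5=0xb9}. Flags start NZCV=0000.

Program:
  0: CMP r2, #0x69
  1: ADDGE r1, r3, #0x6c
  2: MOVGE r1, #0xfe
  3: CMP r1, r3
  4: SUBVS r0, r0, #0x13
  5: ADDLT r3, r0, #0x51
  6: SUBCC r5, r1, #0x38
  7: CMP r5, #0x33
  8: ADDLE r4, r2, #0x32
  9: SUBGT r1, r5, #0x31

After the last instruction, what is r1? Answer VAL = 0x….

0: ✓ CMP  NZCV=1000
1: · ADDGE
2: · MOVGE
3: ✓ CMP  NZCV=0000
4: · SUBVS
5: · ADDLT
6: ✓ SUBCC  r5←0xec
7: ✓ CMP  NZCV=1010
8: ✓ ADDLE  r4←0x4f
9: · SUBGT

VAL = 0x24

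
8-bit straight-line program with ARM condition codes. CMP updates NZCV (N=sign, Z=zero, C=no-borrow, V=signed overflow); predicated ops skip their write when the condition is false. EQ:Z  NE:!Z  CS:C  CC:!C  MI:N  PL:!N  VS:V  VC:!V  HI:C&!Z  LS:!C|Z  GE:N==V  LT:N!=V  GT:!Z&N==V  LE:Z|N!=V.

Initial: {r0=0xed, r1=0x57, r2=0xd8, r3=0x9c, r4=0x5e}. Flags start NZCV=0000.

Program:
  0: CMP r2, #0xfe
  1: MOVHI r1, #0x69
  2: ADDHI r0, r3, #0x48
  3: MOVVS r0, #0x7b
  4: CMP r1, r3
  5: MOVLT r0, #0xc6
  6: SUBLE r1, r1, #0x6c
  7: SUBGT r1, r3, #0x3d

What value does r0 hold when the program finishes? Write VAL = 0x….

VAL = 0xed

0: ✓ CMP  NZCV=1000
1: · MOVHI
2: · ADDHI
3: · MOVVS
4: ✓ CMP  NZCV=1001
5: · MOVLT
6: · SUBLE
7: ✓ SUBGT  r1←0x5f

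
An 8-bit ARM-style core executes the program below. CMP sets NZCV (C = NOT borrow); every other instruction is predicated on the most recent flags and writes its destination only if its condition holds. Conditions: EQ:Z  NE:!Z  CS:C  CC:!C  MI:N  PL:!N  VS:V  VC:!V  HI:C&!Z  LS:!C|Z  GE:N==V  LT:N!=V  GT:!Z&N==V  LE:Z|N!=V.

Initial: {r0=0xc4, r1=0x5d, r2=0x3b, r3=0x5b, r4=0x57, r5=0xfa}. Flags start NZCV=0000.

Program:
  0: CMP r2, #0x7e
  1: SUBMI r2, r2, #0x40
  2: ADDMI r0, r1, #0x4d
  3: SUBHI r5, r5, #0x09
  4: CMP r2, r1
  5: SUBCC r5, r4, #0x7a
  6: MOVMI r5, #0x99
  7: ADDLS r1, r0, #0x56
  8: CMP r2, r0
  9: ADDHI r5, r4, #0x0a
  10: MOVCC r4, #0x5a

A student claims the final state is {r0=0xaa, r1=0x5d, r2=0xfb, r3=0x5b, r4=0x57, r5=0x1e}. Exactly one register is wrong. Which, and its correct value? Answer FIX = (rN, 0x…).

[0] flags=1000 → (cmp)
[1] flags=1000 MI?T → r2=0xfb
[2] flags=1000 MI?T → r0=0xaa
[3] flags=1000 HI?F → skip
[4] flags=1010 → (cmp)
[5] flags=1010 CC?F → skip
[6] flags=1010 MI?T → r5=0x99
[7] flags=1010 LS?F → skip
[8] flags=0010 → (cmp)
[9] flags=0010 HI?T → r5=0x61
[10] flags=0010 CC?F → skip

FIX = (r5, 0x61)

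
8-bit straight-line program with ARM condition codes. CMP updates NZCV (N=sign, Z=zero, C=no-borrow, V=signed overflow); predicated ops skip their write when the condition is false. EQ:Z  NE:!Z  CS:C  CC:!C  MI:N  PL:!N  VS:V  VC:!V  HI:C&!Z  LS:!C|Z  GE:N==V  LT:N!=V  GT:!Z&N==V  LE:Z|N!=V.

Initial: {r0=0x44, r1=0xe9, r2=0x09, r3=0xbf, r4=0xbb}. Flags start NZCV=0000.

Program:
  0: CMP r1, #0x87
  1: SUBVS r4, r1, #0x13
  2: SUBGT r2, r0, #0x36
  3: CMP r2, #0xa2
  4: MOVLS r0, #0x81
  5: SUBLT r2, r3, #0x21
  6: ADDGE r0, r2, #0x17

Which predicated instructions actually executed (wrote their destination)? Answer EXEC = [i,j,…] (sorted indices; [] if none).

[0] flags=0010 → (cmp)
[1] flags=0010 VS?F → skip
[2] flags=0010 GT?T → r2=0x0e
[3] flags=0000 → (cmp)
[4] flags=0000 LS?T → r0=0x81
[5] flags=0000 LT?F → skip
[6] flags=0000 GE?T → r0=0x25

EXEC = [2,4,6]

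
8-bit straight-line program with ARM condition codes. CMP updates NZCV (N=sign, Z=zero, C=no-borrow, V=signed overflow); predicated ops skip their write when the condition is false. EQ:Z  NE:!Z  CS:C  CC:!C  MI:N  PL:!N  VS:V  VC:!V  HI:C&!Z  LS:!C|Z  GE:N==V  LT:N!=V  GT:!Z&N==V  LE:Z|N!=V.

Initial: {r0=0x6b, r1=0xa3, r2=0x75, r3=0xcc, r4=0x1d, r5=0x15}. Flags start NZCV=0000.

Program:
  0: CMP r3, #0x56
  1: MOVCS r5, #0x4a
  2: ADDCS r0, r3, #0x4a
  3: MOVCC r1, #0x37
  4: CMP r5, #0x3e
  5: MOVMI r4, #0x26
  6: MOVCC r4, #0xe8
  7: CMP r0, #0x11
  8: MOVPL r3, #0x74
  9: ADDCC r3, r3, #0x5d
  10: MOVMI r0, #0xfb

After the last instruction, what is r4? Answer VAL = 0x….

VAL = 0x1d

[0] flags=0011 → (cmp)
[1] flags=0011 CS?T → r5=0x4a
[2] flags=0011 CS?T → r0=0x16
[3] flags=0011 CC?F → skip
[4] flags=0010 → (cmp)
[5] flags=0010 MI?F → skip
[6] flags=0010 CC?F → skip
[7] flags=0010 → (cmp)
[8] flags=0010 PL?T → r3=0x74
[9] flags=0010 CC?F → skip
[10] flags=0010 MI?F → skip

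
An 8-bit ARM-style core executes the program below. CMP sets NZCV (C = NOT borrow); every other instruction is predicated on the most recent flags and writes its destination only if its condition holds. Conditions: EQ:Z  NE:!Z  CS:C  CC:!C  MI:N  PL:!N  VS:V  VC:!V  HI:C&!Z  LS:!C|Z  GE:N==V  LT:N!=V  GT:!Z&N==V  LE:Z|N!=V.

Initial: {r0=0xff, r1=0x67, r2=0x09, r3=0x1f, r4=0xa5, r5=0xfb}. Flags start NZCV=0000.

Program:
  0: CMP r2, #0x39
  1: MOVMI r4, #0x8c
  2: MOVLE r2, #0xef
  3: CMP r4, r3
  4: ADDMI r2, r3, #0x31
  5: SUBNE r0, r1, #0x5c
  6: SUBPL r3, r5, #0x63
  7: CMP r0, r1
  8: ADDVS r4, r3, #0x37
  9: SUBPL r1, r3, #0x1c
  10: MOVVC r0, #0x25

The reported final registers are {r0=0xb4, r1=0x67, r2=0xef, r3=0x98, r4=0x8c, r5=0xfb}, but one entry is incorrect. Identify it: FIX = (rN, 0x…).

FIX = (r0, 0x25)

0: ✓ CMP  NZCV=1000
1: ✓ MOVMI  r4←0x8c
2: ✓ MOVLE  r2←0xef
3: ✓ CMP  NZCV=0011
4: · ADDMI
5: ✓ SUBNE  r0←0x0b
6: ✓ SUBPL  r3←0x98
7: ✓ CMP  NZCV=1000
8: · ADDVS
9: · SUBPL
10: ✓ MOVVC  r0←0x25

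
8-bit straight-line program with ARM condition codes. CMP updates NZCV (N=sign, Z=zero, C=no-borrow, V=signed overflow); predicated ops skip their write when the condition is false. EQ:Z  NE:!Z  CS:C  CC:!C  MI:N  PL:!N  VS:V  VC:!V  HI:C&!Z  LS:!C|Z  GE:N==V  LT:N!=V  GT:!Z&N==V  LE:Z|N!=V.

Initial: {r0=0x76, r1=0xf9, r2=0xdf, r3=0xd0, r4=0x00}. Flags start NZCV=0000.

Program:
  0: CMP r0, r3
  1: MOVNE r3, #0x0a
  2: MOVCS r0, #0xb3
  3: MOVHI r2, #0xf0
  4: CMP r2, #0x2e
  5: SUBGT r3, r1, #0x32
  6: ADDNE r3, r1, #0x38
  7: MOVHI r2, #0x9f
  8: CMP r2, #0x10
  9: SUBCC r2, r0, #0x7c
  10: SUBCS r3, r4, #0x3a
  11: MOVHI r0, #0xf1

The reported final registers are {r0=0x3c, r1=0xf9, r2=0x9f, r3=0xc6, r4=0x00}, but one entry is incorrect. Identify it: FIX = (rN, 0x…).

[0] flags=1001 → (cmp)
[1] flags=1001 NE?T → r3=0x0a
[2] flags=1001 CS?F → skip
[3] flags=1001 HI?F → skip
[4] flags=1010 → (cmp)
[5] flags=1010 GT?F → skip
[6] flags=1010 NE?T → r3=0x31
[7] flags=1010 HI?T → r2=0x9f
[8] flags=1010 → (cmp)
[9] flags=1010 CC?F → skip
[10] flags=1010 CS?T → r3=0xc6
[11] flags=1010 HI?T → r0=0xf1

FIX = (r0, 0xf1)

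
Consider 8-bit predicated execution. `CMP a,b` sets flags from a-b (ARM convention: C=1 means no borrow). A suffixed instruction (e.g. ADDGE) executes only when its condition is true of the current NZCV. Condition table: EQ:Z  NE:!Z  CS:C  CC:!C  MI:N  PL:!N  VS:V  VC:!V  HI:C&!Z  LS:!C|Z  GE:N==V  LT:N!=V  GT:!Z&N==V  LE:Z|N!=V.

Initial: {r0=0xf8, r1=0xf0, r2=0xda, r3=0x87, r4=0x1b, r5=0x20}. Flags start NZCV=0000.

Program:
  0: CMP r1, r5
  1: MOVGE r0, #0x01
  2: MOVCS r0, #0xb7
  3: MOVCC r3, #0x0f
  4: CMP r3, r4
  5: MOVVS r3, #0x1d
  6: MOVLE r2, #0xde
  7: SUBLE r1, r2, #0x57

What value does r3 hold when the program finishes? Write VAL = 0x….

VAL = 0x1d

[0] flags=1010 → (cmp)
[1] flags=1010 GE?F → skip
[2] flags=1010 CS?T → r0=0xb7
[3] flags=1010 CC?F → skip
[4] flags=0011 → (cmp)
[5] flags=0011 VS?T → r3=0x1d
[6] flags=0011 LE?T → r2=0xde
[7] flags=0011 LE?T → r1=0x87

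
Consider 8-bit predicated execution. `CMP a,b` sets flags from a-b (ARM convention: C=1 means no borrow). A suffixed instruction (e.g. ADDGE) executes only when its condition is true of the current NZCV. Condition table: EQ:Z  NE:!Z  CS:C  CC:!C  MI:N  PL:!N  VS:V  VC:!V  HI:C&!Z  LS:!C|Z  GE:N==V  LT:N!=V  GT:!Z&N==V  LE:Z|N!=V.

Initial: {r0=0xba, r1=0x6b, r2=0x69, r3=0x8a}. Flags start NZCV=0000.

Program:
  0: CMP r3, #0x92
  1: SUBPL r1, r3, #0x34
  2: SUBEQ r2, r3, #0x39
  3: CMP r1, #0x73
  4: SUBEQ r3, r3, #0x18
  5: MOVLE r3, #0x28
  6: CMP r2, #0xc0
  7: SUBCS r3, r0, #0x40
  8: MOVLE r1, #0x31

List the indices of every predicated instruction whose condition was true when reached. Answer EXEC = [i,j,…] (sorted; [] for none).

EXEC = [5]

[0] flags=1000 → (cmp)
[1] flags=1000 PL?F → skip
[2] flags=1000 EQ?F → skip
[3] flags=1000 → (cmp)
[4] flags=1000 EQ?F → skip
[5] flags=1000 LE?T → r3=0x28
[6] flags=1001 → (cmp)
[7] flags=1001 CS?F → skip
[8] flags=1001 LE?F → skip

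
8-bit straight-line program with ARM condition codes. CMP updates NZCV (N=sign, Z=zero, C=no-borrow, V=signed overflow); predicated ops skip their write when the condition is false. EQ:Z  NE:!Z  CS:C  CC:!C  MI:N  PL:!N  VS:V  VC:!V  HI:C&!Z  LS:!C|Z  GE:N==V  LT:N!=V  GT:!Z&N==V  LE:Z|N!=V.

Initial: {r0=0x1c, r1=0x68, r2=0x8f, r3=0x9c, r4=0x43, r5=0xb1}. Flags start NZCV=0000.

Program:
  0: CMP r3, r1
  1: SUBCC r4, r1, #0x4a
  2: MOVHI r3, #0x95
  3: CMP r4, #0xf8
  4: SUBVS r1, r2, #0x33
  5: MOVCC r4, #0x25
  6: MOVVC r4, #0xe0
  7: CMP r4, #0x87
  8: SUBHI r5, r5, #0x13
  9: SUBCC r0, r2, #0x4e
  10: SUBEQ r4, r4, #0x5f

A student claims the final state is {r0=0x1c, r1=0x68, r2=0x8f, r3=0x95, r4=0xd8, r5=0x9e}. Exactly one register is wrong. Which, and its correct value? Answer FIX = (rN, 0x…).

[0] flags=0011 → (cmp)
[1] flags=0011 CC?F → skip
[2] flags=0011 HI?T → r3=0x95
[3] flags=0000 → (cmp)
[4] flags=0000 VS?F → skip
[5] flags=0000 CC?T → r4=0x25
[6] flags=0000 VC?T → r4=0xe0
[7] flags=0010 → (cmp)
[8] flags=0010 HI?T → r5=0x9e
[9] flags=0010 CC?F → skip
[10] flags=0010 EQ?F → skip

FIX = (r4, 0xe0)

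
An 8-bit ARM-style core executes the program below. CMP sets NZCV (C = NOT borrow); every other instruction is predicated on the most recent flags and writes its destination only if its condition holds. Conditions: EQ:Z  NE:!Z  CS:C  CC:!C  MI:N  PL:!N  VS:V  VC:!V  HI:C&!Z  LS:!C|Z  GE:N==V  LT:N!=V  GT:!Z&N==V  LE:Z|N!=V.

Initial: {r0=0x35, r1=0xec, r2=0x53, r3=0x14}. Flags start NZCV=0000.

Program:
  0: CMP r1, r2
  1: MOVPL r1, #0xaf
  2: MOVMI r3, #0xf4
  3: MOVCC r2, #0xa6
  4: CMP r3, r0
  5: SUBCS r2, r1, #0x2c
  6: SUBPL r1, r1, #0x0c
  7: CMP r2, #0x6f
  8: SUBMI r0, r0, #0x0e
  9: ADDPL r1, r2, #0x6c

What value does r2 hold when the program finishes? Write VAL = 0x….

VAL = 0xc0

0: ✓ CMP  NZCV=1010
1: · MOVPL
2: ✓ MOVMI  r3←0xf4
3: · MOVCC
4: ✓ CMP  NZCV=1010
5: ✓ SUBCS  r2←0xc0
6: · SUBPL
7: ✓ CMP  NZCV=0011
8: · SUBMI
9: ✓ ADDPL  r1←0x2c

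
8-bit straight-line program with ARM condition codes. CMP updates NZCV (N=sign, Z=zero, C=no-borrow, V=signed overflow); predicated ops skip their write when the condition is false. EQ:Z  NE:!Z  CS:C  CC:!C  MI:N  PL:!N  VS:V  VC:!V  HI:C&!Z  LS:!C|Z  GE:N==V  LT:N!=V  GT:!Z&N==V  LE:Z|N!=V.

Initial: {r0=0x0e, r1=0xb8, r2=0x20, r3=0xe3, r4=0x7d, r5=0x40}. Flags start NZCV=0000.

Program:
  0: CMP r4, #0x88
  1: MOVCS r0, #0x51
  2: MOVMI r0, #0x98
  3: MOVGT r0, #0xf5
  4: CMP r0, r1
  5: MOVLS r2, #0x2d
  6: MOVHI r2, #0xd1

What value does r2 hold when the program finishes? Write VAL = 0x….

VAL = 0xd1

0: ✓ CMP  NZCV=1001
1: · MOVCS
2: ✓ MOVMI  r0←0x98
3: ✓ MOVGT  r0←0xf5
4: ✓ CMP  NZCV=0010
5: · MOVLS
6: ✓ MOVHI  r2←0xd1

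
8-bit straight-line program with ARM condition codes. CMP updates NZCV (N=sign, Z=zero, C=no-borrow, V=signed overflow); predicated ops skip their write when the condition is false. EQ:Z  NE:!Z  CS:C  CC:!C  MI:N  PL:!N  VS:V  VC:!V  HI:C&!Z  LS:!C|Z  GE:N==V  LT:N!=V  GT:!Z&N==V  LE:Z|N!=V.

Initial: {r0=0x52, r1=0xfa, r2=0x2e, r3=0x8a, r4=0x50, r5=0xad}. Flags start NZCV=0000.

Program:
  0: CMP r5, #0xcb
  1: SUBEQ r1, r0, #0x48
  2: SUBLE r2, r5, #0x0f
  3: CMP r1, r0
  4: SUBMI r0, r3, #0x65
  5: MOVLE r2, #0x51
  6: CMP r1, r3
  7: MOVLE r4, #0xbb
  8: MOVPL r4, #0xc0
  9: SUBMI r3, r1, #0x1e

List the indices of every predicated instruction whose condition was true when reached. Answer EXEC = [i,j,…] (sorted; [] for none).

[0] flags=1000 → (cmp)
[1] flags=1000 EQ?F → skip
[2] flags=1000 LE?T → r2=0x9e
[3] flags=1010 → (cmp)
[4] flags=1010 MI?T → r0=0x25
[5] flags=1010 LE?T → r2=0x51
[6] flags=0010 → (cmp)
[7] flags=0010 LE?F → skip
[8] flags=0010 PL?T → r4=0xc0
[9] flags=0010 MI?F → skip

EXEC = [2,4,5,8]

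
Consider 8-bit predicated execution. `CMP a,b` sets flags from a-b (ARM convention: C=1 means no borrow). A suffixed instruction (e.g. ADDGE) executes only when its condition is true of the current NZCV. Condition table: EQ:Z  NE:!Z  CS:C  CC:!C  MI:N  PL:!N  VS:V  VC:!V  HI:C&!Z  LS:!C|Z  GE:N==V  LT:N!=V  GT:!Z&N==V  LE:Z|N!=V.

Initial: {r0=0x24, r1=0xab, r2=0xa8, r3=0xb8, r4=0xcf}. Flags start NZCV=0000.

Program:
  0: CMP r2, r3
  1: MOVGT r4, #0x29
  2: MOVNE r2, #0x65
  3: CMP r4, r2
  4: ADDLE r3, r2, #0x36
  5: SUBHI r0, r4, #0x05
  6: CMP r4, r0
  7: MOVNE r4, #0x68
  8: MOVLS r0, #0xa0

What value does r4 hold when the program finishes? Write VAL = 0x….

VAL = 0x68

0: ✓ CMP  NZCV=1000
1: · MOVGT
2: ✓ MOVNE  r2←0x65
3: ✓ CMP  NZCV=0011
4: ✓ ADDLE  r3←0x9b
5: ✓ SUBHI  r0←0xca
6: ✓ CMP  NZCV=0010
7: ✓ MOVNE  r4←0x68
8: · MOVLS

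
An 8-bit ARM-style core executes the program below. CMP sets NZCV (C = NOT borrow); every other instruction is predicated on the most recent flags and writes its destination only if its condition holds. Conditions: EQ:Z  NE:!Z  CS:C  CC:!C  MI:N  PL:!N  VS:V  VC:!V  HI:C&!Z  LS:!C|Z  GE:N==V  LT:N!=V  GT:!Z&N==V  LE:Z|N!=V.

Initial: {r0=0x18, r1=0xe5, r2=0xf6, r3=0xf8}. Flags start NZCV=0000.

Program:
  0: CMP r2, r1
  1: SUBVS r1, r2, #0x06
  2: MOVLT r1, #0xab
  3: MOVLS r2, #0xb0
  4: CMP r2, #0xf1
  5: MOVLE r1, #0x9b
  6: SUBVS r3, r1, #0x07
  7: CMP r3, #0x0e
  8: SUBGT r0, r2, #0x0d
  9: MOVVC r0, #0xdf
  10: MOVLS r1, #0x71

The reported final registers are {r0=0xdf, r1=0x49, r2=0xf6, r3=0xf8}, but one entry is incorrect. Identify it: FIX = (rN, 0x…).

[0] flags=0010 → (cmp)
[1] flags=0010 VS?F → skip
[2] flags=0010 LT?F → skip
[3] flags=0010 LS?F → skip
[4] flags=0010 → (cmp)
[5] flags=0010 LE?F → skip
[6] flags=0010 VS?F → skip
[7] flags=1010 → (cmp)
[8] flags=1010 GT?F → skip
[9] flags=1010 VC?T → r0=0xdf
[10] flags=1010 LS?F → skip

FIX = (r1, 0xe5)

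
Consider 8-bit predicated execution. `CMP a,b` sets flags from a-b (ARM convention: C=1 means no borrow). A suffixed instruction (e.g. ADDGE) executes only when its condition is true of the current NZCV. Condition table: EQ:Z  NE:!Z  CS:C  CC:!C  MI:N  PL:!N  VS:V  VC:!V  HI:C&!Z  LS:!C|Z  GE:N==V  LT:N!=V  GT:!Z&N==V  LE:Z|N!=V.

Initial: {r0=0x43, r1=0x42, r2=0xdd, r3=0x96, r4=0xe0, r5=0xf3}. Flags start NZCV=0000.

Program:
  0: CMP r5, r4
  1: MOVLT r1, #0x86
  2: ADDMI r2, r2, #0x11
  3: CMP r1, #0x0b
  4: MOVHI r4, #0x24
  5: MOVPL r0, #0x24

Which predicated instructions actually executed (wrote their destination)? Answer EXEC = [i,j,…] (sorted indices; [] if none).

0: ✓ CMP  NZCV=0010
1: · MOVLT
2: · ADDMI
3: ✓ CMP  NZCV=0010
4: ✓ MOVHI  r4←0x24
5: ✓ MOVPL  r0←0x24

EXEC = [4,5]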